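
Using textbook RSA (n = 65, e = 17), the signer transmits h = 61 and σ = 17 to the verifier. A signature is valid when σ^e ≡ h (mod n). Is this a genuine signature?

forged

σ^2 ≡ 17^2 = 289 ≡ 29
σ^4 ≡ 29^2 = 841 ≡ 61
σ^8 ≡ 61^2 = 3721 ≡ 16
σ^16 ≡ 16^2 = 256 ≡ 61
17 = 16 + 1, so σ^17 ≡ 61·17 ≡ 62 (mod 65)
62 ≠ 61, so verification fails.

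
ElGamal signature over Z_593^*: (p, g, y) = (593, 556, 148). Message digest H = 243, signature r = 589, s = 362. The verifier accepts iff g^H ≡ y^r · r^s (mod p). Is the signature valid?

valid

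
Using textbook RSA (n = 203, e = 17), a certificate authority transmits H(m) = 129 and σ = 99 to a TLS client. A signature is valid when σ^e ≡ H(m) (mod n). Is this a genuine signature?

σ^2 ≡ 99^2 = 9801 ≡ 57
σ^4 ≡ 57^2 = 3249 ≡ 1
σ^8 ≡ 1^2 = 1
σ^16 ≡ 1^2 = 1
17 = 16 + 1, so σ^17 ≡ 1·99 ≡ 99 (mod 203)
The recovered value 99 does not match the digest 129.

forged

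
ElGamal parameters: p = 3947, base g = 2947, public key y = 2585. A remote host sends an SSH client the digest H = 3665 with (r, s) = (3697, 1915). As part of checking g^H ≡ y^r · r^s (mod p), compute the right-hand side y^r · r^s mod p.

2312

2585^2 = 6682225 ≡ 3901
2585^4 ≡ 3901^2 = 15217801 ≡ 2116
2585^8 ≡ 2116^2 = 4477456 ≡ 1558
2585^16 ≡ 1558^2 = 2427364 ≡ 3906
2585^32 ≡ 3906^2 = 15256836 ≡ 1681
2585^64 ≡ 1681^2 = 2825761 ≡ 3656
2585^128 ≡ 3656^2 = 13366336 ≡ 1794
2585^256 ≡ 1794^2 = 3218436 ≡ 1631
2585^512 ≡ 1631^2 = 2660161 ≡ 3830
2585^1024 ≡ 3830^2 = 14668900 ≡ 1848
2585^2048 ≡ 1848^2 = 3415104 ≡ 949
3697 = 2048 + 1024 + 512 + 64 + 32 + 16 + 1, so 2585^3697 ≡ 949·1848·3830·3656·1681·3906·2585 ≡ 2945 (mod 3947)
3697^2 = 13667809 ≡ 3295
3697^4 ≡ 3295^2 = 10857025 ≡ 2775
3697^8 ≡ 2775^2 = 7700625 ≡ 28
3697^16 ≡ 28^2 = 784
3697^32 ≡ 784^2 = 614656 ≡ 2871
3697^64 ≡ 2871^2 = 8242641 ≡ 1305
3697^128 ≡ 1305^2 = 1703025 ≡ 1868
3697^256 ≡ 1868^2 = 3489424 ≡ 276
3697^512 ≡ 276^2 = 76176 ≡ 1183
3697^1024 ≡ 1183^2 = 1399489 ≡ 2251
1915 = 1024 + 512 + 256 + 64 + 32 + 16 + 8 + 2 + 1, so 3697^1915 ≡ 2251·1183·276·1305·2871·784·28·3295·3697 ≡ 2566 (mod 3947)
y^r · r^s ≡ 2945·2566 = 7556870 ≡ 2312 (mod 3947)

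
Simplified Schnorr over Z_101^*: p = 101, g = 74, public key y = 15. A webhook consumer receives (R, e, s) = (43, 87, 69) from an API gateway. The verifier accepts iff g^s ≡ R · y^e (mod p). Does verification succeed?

g^s mod p:
74^2 = 5476 ≡ 22
74^4 ≡ 22^2 = 484 ≡ 80
74^8 ≡ 80^2 = 6400 ≡ 37
74^16 ≡ 37^2 = 1369 ≡ 56
74^32 ≡ 56^2 = 3136 ≡ 5
74^64 ≡ 5^2 = 25
69 = 64 + 4 + 1, so 74^69 ≡ 25·80·74 ≡ 35 (mod 101)
R · y^e mod p:
15^2 = 225 ≡ 23
15^4 ≡ 23^2 = 529 ≡ 24
15^8 ≡ 24^2 = 576 ≡ 71
15^16 ≡ 71^2 = 5041 ≡ 92
15^32 ≡ 92^2 = 8464 ≡ 81
15^64 ≡ 81^2 = 6561 ≡ 97
87 = 64 + 16 + 4 + 2 + 1, so 15^87 ≡ 97·92·24·23·15 ≡ 29 (mod 101)
43·29 = 1247 ≡ 35 (mod 101)
35 ≡ 35 (mod 101); signature holds.

passes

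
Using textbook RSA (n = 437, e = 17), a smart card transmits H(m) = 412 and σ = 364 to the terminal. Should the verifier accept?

Squares mod 437: σ^1≡364, σ^2≡85, σ^4≡233, σ^8≡101, σ^16≡150
17 = 16 + 1, so σ^17 ≡ 150·364 ≡ 412 (mod 437)
σ^17 mod 437 = 412 matches H(m).

accept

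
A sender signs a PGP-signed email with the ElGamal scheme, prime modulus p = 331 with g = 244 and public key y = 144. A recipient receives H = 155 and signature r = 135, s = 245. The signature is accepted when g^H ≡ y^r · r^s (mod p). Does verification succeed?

Left side g^H mod p:
Squares mod 331: 244^1≡244, 244^2≡287, 244^4≡281, 244^8≡183, 244^16≡58, 244^32≡54, 244^64≡268, 244^128≡328
155 = 128 + 16 + 8 + 2 + 1, so 244^155 ≡ 328·58·183·287·244 ≡ 236 (mod 331)
Right side y^r · r^s mod p:
Squares mod 331: 144^1≡144, 144^2≡214, 144^4≡118, 144^8≡22, 144^16≡153, 144^32≡239, 144^64≡189, 144^128≡304
135 = 128 + 4 + 2 + 1, so 144^135 ≡ 304·118·214·144 ≡ 120 (mod 331)
Squares mod 331: 135^1≡135, 135^2≡20, 135^4≡69, 135^8≡127, 135^16≡241, 135^32≡156, 135^64≡173, 135^128≡139
245 = 128 + 64 + 32 + 16 + 4 + 1, so 135^245 ≡ 139·173·156·241·69·135 ≡ 13 (mod 331)
120·13 = 1560 ≡ 236 (mod 331)
236 ≡ 236 (mod 331), so the signature is genuine.

passes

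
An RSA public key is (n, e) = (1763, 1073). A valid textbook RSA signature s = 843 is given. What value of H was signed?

1302

s^2 ≡ 843^2 = 710649 ≡ 160
s^4 ≡ 160^2 = 25600 ≡ 918
s^8 ≡ 918^2 = 842724 ≡ 10
s^16 ≡ 10^2 = 100
s^32 ≡ 100^2 = 10000 ≡ 1185
s^64 ≡ 1185^2 = 1404225 ≡ 877
s^128 ≡ 877^2 = 769129 ≡ 461
s^256 ≡ 461^2 = 212521 ≡ 961
s^512 ≡ 961^2 = 923521 ≡ 1472
s^1024 ≡ 1472^2 = 2166784 ≡ 57
1073 = 1024 + 32 + 16 + 1, so s^1073 ≡ 57·1185·100·843 ≡ 1302 (mod 1763)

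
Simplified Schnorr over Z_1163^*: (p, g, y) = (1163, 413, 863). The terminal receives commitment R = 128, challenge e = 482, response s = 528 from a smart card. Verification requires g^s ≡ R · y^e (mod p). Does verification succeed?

g^s mod p:
Squares mod 1163: 413^1≡413, 413^2≡771, 413^4≡148, 413^8≡970, 413^16≡33, 413^32≡1089, 413^64≡824, 413^128≡947, 413^256≡136, 413^512≡1051
528 = 512 + 16, so 413^528 ≡ 1051·33 ≡ 956 (mod 1163)
R · y^e mod p:
Squares mod 1163: 863^1≡863, 863^2≡449, 863^4≡402, 863^8≡1110, 863^16≡483, 863^32≡689, 863^64≡217, 863^128≡569, 863^256≡447
482 = 256 + 128 + 64 + 32 + 2, so 863^482 ≡ 447·569·217·689·449 ≡ 983 (mod 1163)
128·983 = 125824 ≡ 220 (mod 1163)
956 ≠ 220; the check fails.

fails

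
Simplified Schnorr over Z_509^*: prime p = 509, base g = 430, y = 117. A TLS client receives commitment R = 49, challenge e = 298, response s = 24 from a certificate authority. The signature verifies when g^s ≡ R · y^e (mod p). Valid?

g^s mod p:
430^2 = 184900 ≡ 133
430^4 ≡ 133^2 = 17689 ≡ 383
430^8 ≡ 383^2 = 146689 ≡ 97
430^16 ≡ 97^2 = 9409 ≡ 247
24 = 16 + 8, so 430^24 ≡ 247·97 ≡ 36 (mod 509)
R · y^e mod p:
117^2 = 13689 ≡ 455
117^4 ≡ 455^2 = 207025 ≡ 371
117^8 ≡ 371^2 = 137641 ≡ 211
117^16 ≡ 211^2 = 44521 ≡ 238
117^32 ≡ 238^2 = 56644 ≡ 145
117^64 ≡ 145^2 = 21025 ≡ 156
117^128 ≡ 156^2 = 24336 ≡ 413
117^256 ≡ 413^2 = 170569 ≡ 54
298 = 256 + 32 + 8 + 2, so 117^298 ≡ 54·145·211·455 ≡ 464 (mod 509)
49·464 = 22736 ≡ 340 (mod 509)
36 ≠ 340; the check fails.

no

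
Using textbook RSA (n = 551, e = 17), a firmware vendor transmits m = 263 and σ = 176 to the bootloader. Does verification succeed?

σ^17 mod 551 = 137
σ^17 mod 551 = 137, but m = 263.

fails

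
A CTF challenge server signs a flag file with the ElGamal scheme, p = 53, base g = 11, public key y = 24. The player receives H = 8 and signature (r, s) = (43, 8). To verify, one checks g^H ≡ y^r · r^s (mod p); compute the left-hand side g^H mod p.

10

11^2 = 121 ≡ 15
11^4 ≡ 15^2 = 225 ≡ 13
11^8 ≡ 13^2 = 169 ≡ 10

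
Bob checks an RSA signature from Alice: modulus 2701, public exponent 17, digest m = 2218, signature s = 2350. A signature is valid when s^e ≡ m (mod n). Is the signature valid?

valid

Squares mod 2701: s^1≡2350, s^2≡1656, s^4≡821, s^8≡1492, s^16≡440
17 = 16 + 1, so s^17 ≡ 440·2350 ≡ 2218 (mod 2701)
s^17 mod 2701 = 2218 matches m.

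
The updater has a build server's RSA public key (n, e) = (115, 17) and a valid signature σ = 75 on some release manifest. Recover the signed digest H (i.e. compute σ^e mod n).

35

Squares mod 115: σ^1≡75, σ^2≡105, σ^4≡100, σ^8≡110, σ^16≡25
17 = 16 + 1, so σ^17 ≡ 25·75 ≡ 35 (mod 115)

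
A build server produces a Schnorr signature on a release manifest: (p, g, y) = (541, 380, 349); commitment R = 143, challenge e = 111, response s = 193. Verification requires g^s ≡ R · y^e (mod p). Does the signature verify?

verifies

g^s mod p:
380^193 mod 541 = 522
R · y^e mod p:
349^111 mod 541 = 15
143·15 = 2145 ≡ 522 (mod 541)
522 ≡ 522 (mod 541); signature holds.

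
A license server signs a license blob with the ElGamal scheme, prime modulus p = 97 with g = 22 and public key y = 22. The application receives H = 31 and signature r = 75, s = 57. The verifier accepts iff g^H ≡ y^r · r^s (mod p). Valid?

no

Left side g^H mod p:
22^2 = 484 ≡ 96
22^4 ≡ 96^2 = 9216 ≡ 1
22^8 ≡ 1^2 = 1
22^16 ≡ 1^2 = 1
31 = 16 + 8 + 4 + 2 + 1, so 22^31 ≡ 1·1·1·96·22 ≡ 75 (mod 97)
Right side y^r · r^s mod p:
22^2 = 484 ≡ 96
22^4 ≡ 96^2 = 9216 ≡ 1
22^8 ≡ 1^2 = 1
22^16 ≡ 1^2 = 1
22^32 ≡ 1^2 = 1
22^64 ≡ 1^2 = 1
75 = 64 + 8 + 2 + 1, so 22^75 ≡ 1·1·96·22 ≡ 75 (mod 97)
75^2 = 5625 ≡ 96
75^4 ≡ 96^2 = 9216 ≡ 1
75^8 ≡ 1^2 = 1
75^16 ≡ 1^2 = 1
75^32 ≡ 1^2 = 1
57 = 32 + 16 + 8 + 1, so 75^57 ≡ 1·1·1·75 ≡ 75 (mod 97)
75·75 = 5625 ≡ 96 (mod 97)
75 ≠ 96, so verification fails.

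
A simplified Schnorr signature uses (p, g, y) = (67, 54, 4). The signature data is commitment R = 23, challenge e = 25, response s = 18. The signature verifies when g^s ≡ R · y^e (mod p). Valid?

g^s mod p:
Squares mod 67: 54^1≡54, 54^2≡35, 54^4≡19, 54^8≡26, 54^16≡6
18 = 16 + 2, so 54^18 ≡ 6·35 ≡ 9 (mod 67)
R · y^e mod p:
Squares mod 67: 4^1≡4, 4^2≡16, 4^4≡55, 4^8≡10, 4^16≡33
25 = 16 + 8 + 1, so 4^25 ≡ 33·10·4 ≡ 47 (mod 67)
23·47 = 1081 ≡ 9 (mod 67)
9 ≡ 9 (mod 67); signature holds.

yes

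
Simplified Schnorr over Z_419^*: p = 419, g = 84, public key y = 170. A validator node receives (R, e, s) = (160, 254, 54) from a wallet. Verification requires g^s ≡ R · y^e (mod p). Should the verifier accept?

g^s mod p:
84^2 = 7056 ≡ 352
84^4 ≡ 352^2 = 123904 ≡ 299
84^8 ≡ 299^2 = 89401 ≡ 154
84^16 ≡ 154^2 = 23716 ≡ 252
84^32 ≡ 252^2 = 63504 ≡ 235
54 = 32 + 16 + 4 + 2, so 84^54 ≡ 235·252·299·352 ≡ 245 (mod 419)
R · y^e mod p:
170^2 = 28900 ≡ 408
170^4 ≡ 408^2 = 166464 ≡ 121
170^8 ≡ 121^2 = 14641 ≡ 395
170^16 ≡ 395^2 = 156025 ≡ 157
170^32 ≡ 157^2 = 24649 ≡ 347
170^64 ≡ 347^2 = 120409 ≡ 156
170^128 ≡ 156^2 = 24336 ≡ 34
254 = 128 + 64 + 32 + 16 + 8 + 4 + 2, so 170^254 ≡ 34·156·347·157·395·121·408 ≡ 352 (mod 419)
160·352 = 56320 ≡ 174 (mod 419)
245 ≠ 174; the check fails.

reject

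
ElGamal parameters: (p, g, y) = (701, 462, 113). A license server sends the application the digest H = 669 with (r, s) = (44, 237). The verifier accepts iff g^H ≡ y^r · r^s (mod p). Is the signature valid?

Left side g^H mod p:
462^2 = 213444 ≡ 340
462^4 ≡ 340^2 = 115600 ≡ 636
462^8 ≡ 636^2 = 404496 ≡ 19
462^16 ≡ 19^2 = 361
462^32 ≡ 361^2 = 130321 ≡ 636
462^64 ≡ 636^2 = 404496 ≡ 19
462^128 ≡ 19^2 = 361
462^256 ≡ 361^2 = 130321 ≡ 636
462^512 ≡ 636^2 = 404496 ≡ 19
669 = 512 + 128 + 16 + 8 + 4 + 1, so 462^669 ≡ 19·361·361·19·636·462 ≡ 338 (mod 701)
Right side y^r · r^s mod p:
113^2 = 12769 ≡ 151
113^4 ≡ 151^2 = 22801 ≡ 369
113^8 ≡ 369^2 = 136161 ≡ 167
113^16 ≡ 167^2 = 27889 ≡ 550
113^32 ≡ 550^2 = 302500 ≡ 369
44 = 32 + 8 + 4, so 113^44 ≡ 369·167·369 ≡ 550 (mod 701)
44^2 = 1936 ≡ 534
44^4 ≡ 534^2 = 285156 ≡ 550
44^8 ≡ 550^2 = 302500 ≡ 369
44^16 ≡ 369^2 = 136161 ≡ 167
44^32 ≡ 167^2 = 27889 ≡ 550
44^64 ≡ 550^2 = 302500 ≡ 369
44^128 ≡ 369^2 = 136161 ≡ 167
237 = 128 + 64 + 32 + 8 + 4 + 1, so 44^237 ≡ 167·369·550·369·550·44 ≡ 462 (mod 701)
550·462 = 254100 ≡ 338 (mod 701)
338 ≡ 338 (mod 701), so the signature is genuine.

valid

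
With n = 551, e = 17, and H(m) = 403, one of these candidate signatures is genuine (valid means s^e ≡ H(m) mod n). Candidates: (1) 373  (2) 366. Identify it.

2

Candidate 1: Squares mod 551: 373^1≡373, 373^2≡277, 373^4≡140, 373^8≡315, 373^16≡45; 17 = 16 + 1, so 373^17 ≡ 45·373 ≡ 255 (mod 551)
Candidate 2: Squares mod 551: 366^1≡366, 366^2≡63, 366^4≡112, 366^8≡422, 366^16≡111; 17 = 16 + 1, so 366^17 ≡ 111·366 ≡ 403 (mod 551)
  → matches H(m) = 403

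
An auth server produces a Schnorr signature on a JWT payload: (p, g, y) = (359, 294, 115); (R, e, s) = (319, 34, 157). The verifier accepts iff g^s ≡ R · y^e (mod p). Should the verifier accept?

g^s mod p:
294^2 = 86436 ≡ 276
294^4 ≡ 276^2 = 76176 ≡ 68
294^8 ≡ 68^2 = 4624 ≡ 316
294^16 ≡ 316^2 = 99856 ≡ 54
294^32 ≡ 54^2 = 2916 ≡ 44
294^64 ≡ 44^2 = 1936 ≡ 141
294^128 ≡ 141^2 = 19881 ≡ 136
157 = 128 + 16 + 8 + 4 + 1, so 294^157 ≡ 136·54·316·68·294 ≡ 24 (mod 359)
R · y^e mod p:
115^2 = 13225 ≡ 301
115^4 ≡ 301^2 = 90601 ≡ 133
115^8 ≡ 133^2 = 17689 ≡ 98
115^16 ≡ 98^2 = 9604 ≡ 270
115^32 ≡ 270^2 = 72900 ≡ 23
34 = 32 + 2, so 115^34 ≡ 23·301 ≡ 102 (mod 359)
319·102 = 32538 ≡ 228 (mod 359)
24 ≠ 228; the check fails.

reject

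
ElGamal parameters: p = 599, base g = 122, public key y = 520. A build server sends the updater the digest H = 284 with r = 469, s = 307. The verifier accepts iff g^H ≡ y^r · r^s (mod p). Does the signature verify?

Left side g^H mod p:
122^2 = 14884 ≡ 508
122^4 ≡ 508^2 = 258064 ≡ 494
122^8 ≡ 494^2 = 244036 ≡ 243
122^16 ≡ 243^2 = 59049 ≡ 347
122^32 ≡ 347^2 = 120409 ≡ 10
122^64 ≡ 10^2 = 100
122^128 ≡ 100^2 = 10000 ≡ 416
122^256 ≡ 416^2 = 173056 ≡ 544
284 = 256 + 16 + 8 + 4, so 122^284 ≡ 544·347·243·494 ≡ 319 (mod 599)
Right side y^r · r^s mod p:
520^2 = 270400 ≡ 251
520^4 ≡ 251^2 = 63001 ≡ 106
520^8 ≡ 106^2 = 11236 ≡ 454
520^16 ≡ 454^2 = 206116 ≡ 60
520^32 ≡ 60^2 = 3600 ≡ 6
520^64 ≡ 6^2 = 36
520^128 ≡ 36^2 = 1296 ≡ 98
520^256 ≡ 98^2 = 9604 ≡ 20
469 = 256 + 128 + 64 + 16 + 4 + 1, so 520^469 ≡ 20·98·36·60·106·520 ≡ 213 (mod 599)
469^2 = 219961 ≡ 128
469^4 ≡ 128^2 = 16384 ≡ 211
469^8 ≡ 211^2 = 44521 ≡ 195
469^16 ≡ 195^2 = 38025 ≡ 288
469^32 ≡ 288^2 = 82944 ≡ 282
469^64 ≡ 282^2 = 79524 ≡ 456
469^128 ≡ 456^2 = 207936 ≡ 83
469^256 ≡ 83^2 = 6889 ≡ 300
307 = 256 + 32 + 16 + 2 + 1, so 469^307 ≡ 300·282·288·128·469 ≡ 404 (mod 599)
213·404 = 86052 ≡ 395 (mod 599)
319 ≠ 395, so verification fails.

does not verify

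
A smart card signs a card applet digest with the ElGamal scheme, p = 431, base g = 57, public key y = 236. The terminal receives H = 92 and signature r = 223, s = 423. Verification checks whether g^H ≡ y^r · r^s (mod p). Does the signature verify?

Left side g^H mod p:
57^2 = 3249 ≡ 232
57^4 ≡ 232^2 = 53824 ≡ 380
57^8 ≡ 380^2 = 144400 ≡ 15
57^16 ≡ 15^2 = 225
57^32 ≡ 225^2 = 50625 ≡ 198
57^64 ≡ 198^2 = 39204 ≡ 414
92 = 64 + 16 + 8 + 4, so 57^92 ≡ 414·225·15·380 ≡ 66 (mod 431)
Right side y^r · r^s mod p:
236^2 = 55696 ≡ 97
236^4 ≡ 97^2 = 9409 ≡ 358
236^8 ≡ 358^2 = 128164 ≡ 157
236^16 ≡ 157^2 = 24649 ≡ 82
236^32 ≡ 82^2 = 6724 ≡ 259
236^64 ≡ 259^2 = 67081 ≡ 276
236^128 ≡ 276^2 = 76176 ≡ 320
223 = 128 + 64 + 16 + 8 + 4 + 2 + 1, so 236^223 ≡ 320·276·82·157·358·97·236 ≡ 157 (mod 431)
223^2 = 49729 ≡ 164
223^4 ≡ 164^2 = 26896 ≡ 174
223^8 ≡ 174^2 = 30276 ≡ 106
223^16 ≡ 106^2 = 11236 ≡ 30
223^32 ≡ 30^2 = 900 ≡ 38
223^64 ≡ 38^2 = 1444 ≡ 151
223^128 ≡ 151^2 = 22801 ≡ 389
223^256 ≡ 389^2 = 151321 ≡ 40
423 = 256 + 128 + 32 + 4 + 2 + 1, so 223^423 ≡ 40·389·38·174·164·223 ≡ 242 (mod 431)
157·242 = 37994 ≡ 66 (mod 431)
66 ≡ 66 (mod 431), so the signature is genuine.

verifies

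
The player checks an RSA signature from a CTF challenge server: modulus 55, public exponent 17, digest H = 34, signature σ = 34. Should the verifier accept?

accept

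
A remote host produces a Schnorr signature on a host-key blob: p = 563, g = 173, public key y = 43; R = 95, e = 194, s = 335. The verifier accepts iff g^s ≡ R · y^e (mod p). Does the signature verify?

verifies

g^s mod p:
Squares mod 563: 173^1≡173, 173^2≡90, 173^4≡218, 173^8≡232, 173^16≡339, 173^32≡69, 173^64≡257, 173^128≡178, 173^256≡156
335 = 256 + 64 + 8 + 4 + 2 + 1, so 173^335 ≡ 156·257·232·218·90·173 ≡ 282 (mod 563)
R · y^e mod p:
Squares mod 563: 43^1≡43, 43^2≡160, 43^4≡265, 43^8≡413, 43^16≡543, 43^32≡400, 43^64≡108, 43^128≡404
194 = 128 + 64 + 2, so 43^194 ≡ 404·108·160 ≡ 483 (mod 563)
95·483 = 45885 ≡ 282 (mod 563)
282 ≡ 282 (mod 563); signature holds.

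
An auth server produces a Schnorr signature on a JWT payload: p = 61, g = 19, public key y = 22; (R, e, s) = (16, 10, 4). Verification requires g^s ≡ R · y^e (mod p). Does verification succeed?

passes

g^s mod p:
19^2 = 361 ≡ 56
19^4 ≡ 56^2 = 3136 ≡ 25
R · y^e mod p:
22^2 = 484 ≡ 57
22^4 ≡ 57^2 = 3249 ≡ 16
22^8 ≡ 16^2 = 256 ≡ 12
10 = 8 + 2, so 22^10 ≡ 12·57 ≡ 13 (mod 61)
16·13 = 208 ≡ 25 (mod 61)
25 ≡ 25 (mod 61); signature holds.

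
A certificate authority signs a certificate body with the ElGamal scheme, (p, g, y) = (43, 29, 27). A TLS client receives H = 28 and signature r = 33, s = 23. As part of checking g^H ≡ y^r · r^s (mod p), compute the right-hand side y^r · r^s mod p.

27^2 = 729 ≡ 41
27^4 ≡ 41^2 = 1681 ≡ 4
27^8 ≡ 4^2 = 16
27^16 ≡ 16^2 = 256 ≡ 41
27^32 ≡ 41^2 = 1681 ≡ 4
33 = 32 + 1, so 27^33 ≡ 4·27 ≡ 22 (mod 43)
33^2 = 1089 ≡ 14
33^4 ≡ 14^2 = 196 ≡ 24
33^8 ≡ 24^2 = 576 ≡ 17
33^16 ≡ 17^2 = 289 ≡ 31
23 = 16 + 4 + 2 + 1, so 33^23 ≡ 31·24·14·33 ≡ 29 (mod 43)
y^r · r^s ≡ 22·29 = 638 ≡ 36 (mod 43)

36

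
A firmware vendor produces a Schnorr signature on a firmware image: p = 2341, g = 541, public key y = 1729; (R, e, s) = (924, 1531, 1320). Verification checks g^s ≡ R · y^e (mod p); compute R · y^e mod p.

1729^2 = 2989441 ≡ 2325
1729^4 ≡ 2325^2 = 5405625 ≡ 256
1729^8 ≡ 256^2 = 65536 ≡ 2329
1729^16 ≡ 2329^2 = 5424241 ≡ 144
1729^32 ≡ 144^2 = 20736 ≡ 2008
1729^64 ≡ 2008^2 = 4032064 ≡ 862
1729^128 ≡ 862^2 = 743044 ≡ 947
1729^256 ≡ 947^2 = 896809 ≡ 206
1729^512 ≡ 206^2 = 42436 ≡ 298
1729^1024 ≡ 298^2 = 88804 ≡ 2187
1531 = 1024 + 256 + 128 + 64 + 32 + 16 + 8 + 2 + 1, so 1729^1531 ≡ 2187·206·947·862·2008·144·2329·2325·1729 ≡ 1236 (mod 2341)
R · y^e ≡ 924·1236 = 1142064 ≡ 1997 (mod 2341)

1997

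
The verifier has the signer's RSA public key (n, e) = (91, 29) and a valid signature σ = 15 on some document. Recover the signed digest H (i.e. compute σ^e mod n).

71

σ^29 mod 91 = 71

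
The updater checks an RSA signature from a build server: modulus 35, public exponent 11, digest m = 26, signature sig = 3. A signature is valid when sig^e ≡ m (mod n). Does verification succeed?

Squares mod 35: sig^1≡3, sig^2≡9, sig^4≡11, sig^8≡16
11 = 8 + 2 + 1, so sig^11 ≡ 16·9·3 ≡ 12 (mod 35)
The recovered value 12 does not match the digest 26.

fails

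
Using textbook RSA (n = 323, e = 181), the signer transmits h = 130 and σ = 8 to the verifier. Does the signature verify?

σ^181 mod 323 = 179
The recovered value 179 does not match the digest 130.

does not verify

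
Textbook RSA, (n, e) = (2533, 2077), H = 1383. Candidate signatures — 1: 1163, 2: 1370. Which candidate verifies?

1

Candidate 1: 1163^2 = 1352569 ≡ 2480; 1163^4 ≡ 2480^2 = 6150400 ≡ 276; 1163^8 ≡ 276^2 = 76176 ≡ 186; 1163^16 ≡ 186^2 = 34596 ≡ 1667; 1163^32 ≡ 1667^2 = 2778889 ≡ 188; 1163^64 ≡ 188^2 = 35344 ≡ 2415; 1163^128 ≡ 2415^2 = 5832225 ≡ 1259; 1163^256 ≡ 1259^2 = 1585081 ≡ 1956; 1163^512 ≡ 1956^2 = 3825936 ≡ 1106; 1163^1024 ≡ 1106^2 = 1223236 ≡ 2330; 1163^2048 ≡ 2330^2 = 5428900 ≡ 681; 2077 = 2048 + 16 + 8 + 4 + 1, so 1163^2077 ≡ 681·1667·186·276·1163 ≡ 1383 (mod 2533)
  → matches H = 1383
Candidate 2: 1370^2 = 1876900 ≡ 2480; 1370^4 ≡ 2480^2 = 6150400 ≡ 276; 1370^8 ≡ 276^2 = 76176 ≡ 186; 1370^16 ≡ 186^2 = 34596 ≡ 1667; 1370^32 ≡ 1667^2 = 2778889 ≡ 188; 1370^64 ≡ 188^2 = 35344 ≡ 2415; 1370^128 ≡ 2415^2 = 5832225 ≡ 1259; 1370^256 ≡ 1259^2 = 1585081 ≡ 1956; 1370^512 ≡ 1956^2 = 3825936 ≡ 1106; 1370^1024 ≡ 1106^2 = 1223236 ≡ 2330; 1370^2048 ≡ 2330^2 = 5428900 ≡ 681; 2077 = 2048 + 16 + 8 + 4 + 1, so 1370^2077 ≡ 681·1667·186·276·1370 ≡ 1150 (mod 2533)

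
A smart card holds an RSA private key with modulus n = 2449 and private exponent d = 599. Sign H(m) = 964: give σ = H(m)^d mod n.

1354

(H(m))^2 ≡ 964^2 = 929296 ≡ 1125
(H(m))^4 ≡ 1125^2 = 1265625 ≡ 1941
(H(m))^8 ≡ 1941^2 = 3767481 ≡ 919
(H(m))^16 ≡ 919^2 = 844561 ≡ 2105
(H(m))^32 ≡ 2105^2 = 4431025 ≡ 784
(H(m))^64 ≡ 784^2 = 614656 ≡ 2406
(H(m))^128 ≡ 2406^2 = 5788836 ≡ 1849
(H(m))^256 ≡ 1849^2 = 3418801 ≡ 2446
(H(m))^512 ≡ 2446^2 = 5982916 ≡ 9
599 = 512 + 64 + 16 + 4 + 2 + 1, so (H(m))^599 ≡ 9·2406·2105·1941·1125·964 ≡ 1354 (mod 2449)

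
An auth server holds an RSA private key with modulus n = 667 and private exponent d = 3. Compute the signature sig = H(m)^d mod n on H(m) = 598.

322

(H(m))^3 mod 667 = 322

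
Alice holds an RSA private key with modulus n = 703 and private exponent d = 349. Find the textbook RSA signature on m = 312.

160

m^2 ≡ 312^2 = 97344 ≡ 330
m^4 ≡ 330^2 = 108900 ≡ 638
m^8 ≡ 638^2 = 407044 ≡ 7
m^16 ≡ 7^2 = 49
m^32 ≡ 49^2 = 2401 ≡ 292
m^64 ≡ 292^2 = 85264 ≡ 201
m^128 ≡ 201^2 = 40401 ≡ 330
m^256 ≡ 330^2 = 108900 ≡ 638
349 = 256 + 64 + 16 + 8 + 4 + 1, so m^349 ≡ 638·201·49·7·638·312 ≡ 160 (mod 703)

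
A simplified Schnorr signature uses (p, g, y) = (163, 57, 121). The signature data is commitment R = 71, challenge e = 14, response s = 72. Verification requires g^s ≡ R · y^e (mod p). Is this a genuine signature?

g^s mod p:
57^2 = 3249 ≡ 152
57^4 ≡ 152^2 = 23104 ≡ 121
57^8 ≡ 121^2 = 14641 ≡ 134
57^16 ≡ 134^2 = 17956 ≡ 26
57^32 ≡ 26^2 = 676 ≡ 24
57^64 ≡ 24^2 = 576 ≡ 87
72 = 64 + 8, so 57^72 ≡ 87·134 ≡ 85 (mod 163)
R · y^e mod p:
121^2 = 14641 ≡ 134
121^4 ≡ 134^2 = 17956 ≡ 26
121^8 ≡ 26^2 = 676 ≡ 24
14 = 8 + 4 + 2, so 121^14 ≡ 24·26·134 ≡ 160 (mod 163)
71·160 = 11360 ≡ 113 (mod 163)
85 ≠ 113; the check fails.

forged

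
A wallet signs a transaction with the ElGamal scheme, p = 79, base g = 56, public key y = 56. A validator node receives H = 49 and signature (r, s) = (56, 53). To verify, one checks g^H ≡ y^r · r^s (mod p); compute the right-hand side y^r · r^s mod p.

56^2 = 3136 ≡ 55
56^4 ≡ 55^2 = 3025 ≡ 23
56^8 ≡ 23^2 = 529 ≡ 55
56^16 ≡ 55^2 = 3025 ≡ 23
56^32 ≡ 23^2 = 529 ≡ 55
56 = 32 + 16 + 8, so 56^56 ≡ 55·23·55 ≡ 55 (mod 79)
56^2 = 3136 ≡ 55
56^4 ≡ 55^2 = 3025 ≡ 23
56^8 ≡ 23^2 = 529 ≡ 55
56^16 ≡ 55^2 = 3025 ≡ 23
56^32 ≡ 23^2 = 529 ≡ 55
53 = 32 + 16 + 4 + 1, so 56^53 ≡ 55·23·23·56 ≡ 24 (mod 79)
y^r · r^s ≡ 55·24 = 1320 ≡ 56 (mod 79)

56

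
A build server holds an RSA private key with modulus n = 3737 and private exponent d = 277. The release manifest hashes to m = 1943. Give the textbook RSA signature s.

2899

Squares mod 3737: m^1≡1943, m^2≡879, m^4≡2819, m^8≡1899, m^16≡3733, m^32≡16, m^64≡256, m^128≡2007, m^256≡3300
277 = 256 + 16 + 4 + 1, so m^277 ≡ 3300·3733·2819·1943 ≡ 2899 (mod 3737)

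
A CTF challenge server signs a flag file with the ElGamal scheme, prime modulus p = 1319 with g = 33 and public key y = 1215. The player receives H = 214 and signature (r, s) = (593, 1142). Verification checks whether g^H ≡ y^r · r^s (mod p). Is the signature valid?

Left side g^H mod p:
33^2 = 1089
33^4 ≡ 1089^2 = 1185921 ≡ 140
33^8 ≡ 140^2 = 19600 ≡ 1134
33^16 ≡ 1134^2 = 1285956 ≡ 1250
33^32 ≡ 1250^2 = 1562500 ≡ 804
33^64 ≡ 804^2 = 646416 ≡ 106
33^128 ≡ 106^2 = 11236 ≡ 684
214 = 128 + 64 + 16 + 4 + 2, so 33^214 ≡ 684·106·1250·140·1089 ≡ 297 (mod 1319)
Right side y^r · r^s mod p:
1215^2 = 1476225 ≡ 264
1215^4 ≡ 264^2 = 69696 ≡ 1108
1215^8 ≡ 1108^2 = 1227664 ≡ 994
1215^16 ≡ 994^2 = 988036 ≡ 105
1215^32 ≡ 105^2 = 11025 ≡ 473
1215^64 ≡ 473^2 = 223729 ≡ 818
1215^128 ≡ 818^2 = 669124 ≡ 391
1215^256 ≡ 391^2 = 152881 ≡ 1196
1215^512 ≡ 1196^2 = 1430416 ≡ 620
593 = 512 + 64 + 16 + 1, so 1215^593 ≡ 620·818·105·1215 ≡ 982 (mod 1319)
593^2 = 351649 ≡ 795
593^4 ≡ 795^2 = 632025 ≡ 224
593^8 ≡ 224^2 = 50176 ≡ 54
593^16 ≡ 54^2 = 2916 ≡ 278
593^32 ≡ 278^2 = 77284 ≡ 782
593^64 ≡ 782^2 = 611524 ≡ 827
593^128 ≡ 827^2 = 683929 ≡ 687
593^256 ≡ 687^2 = 471969 ≡ 1086
593^512 ≡ 1086^2 = 1179396 ≡ 210
593^1024 ≡ 210^2 = 44100 ≡ 573
1142 = 1024 + 64 + 32 + 16 + 4 + 2, so 593^1142 ≡ 573·827·782·278·224·795 ≡ 938 (mod 1319)
982·938 = 921116 ≡ 454 (mod 1319)
297 ≠ 454, so verification fails.

invalid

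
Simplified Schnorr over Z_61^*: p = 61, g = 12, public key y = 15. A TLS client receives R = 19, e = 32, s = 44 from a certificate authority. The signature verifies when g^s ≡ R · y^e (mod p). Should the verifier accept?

reject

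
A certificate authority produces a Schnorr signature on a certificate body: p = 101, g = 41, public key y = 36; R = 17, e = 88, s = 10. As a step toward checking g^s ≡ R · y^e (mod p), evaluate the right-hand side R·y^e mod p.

36^2 = 1296 ≡ 84
36^4 ≡ 84^2 = 7056 ≡ 87
36^8 ≡ 87^2 = 7569 ≡ 95
36^16 ≡ 95^2 = 9025 ≡ 36
36^32 ≡ 36^2 = 1296 ≡ 84
36^64 ≡ 84^2 = 7056 ≡ 87
88 = 64 + 16 + 8, so 36^88 ≡ 87·36·95 ≡ 95 (mod 101)
R · y^e ≡ 17·95 = 1615 ≡ 100 (mod 101)

100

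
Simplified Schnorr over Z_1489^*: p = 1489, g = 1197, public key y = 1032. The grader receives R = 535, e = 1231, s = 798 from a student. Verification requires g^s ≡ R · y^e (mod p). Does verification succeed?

passes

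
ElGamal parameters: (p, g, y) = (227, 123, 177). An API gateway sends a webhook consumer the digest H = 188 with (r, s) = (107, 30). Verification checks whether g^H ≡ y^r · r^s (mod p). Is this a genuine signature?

Left side g^H mod p:
123^2 = 15129 ≡ 147
123^4 ≡ 147^2 = 21609 ≡ 44
123^8 ≡ 44^2 = 1936 ≡ 120
123^16 ≡ 120^2 = 14400 ≡ 99
123^32 ≡ 99^2 = 9801 ≡ 40
123^64 ≡ 40^2 = 1600 ≡ 11
123^128 ≡ 11^2 = 121
188 = 128 + 32 + 16 + 8 + 4, so 123^188 ≡ 121·40·99·120·44 ≡ 87 (mod 227)
Right side y^r · r^s mod p:
177^2 = 31329 ≡ 3
177^4 ≡ 3^2 = 9
177^8 ≡ 9^2 = 81
177^16 ≡ 81^2 = 6561 ≡ 205
177^32 ≡ 205^2 = 42025 ≡ 30
177^64 ≡ 30^2 = 900 ≡ 219
107 = 64 + 32 + 8 + 2 + 1, so 177^107 ≡ 219·30·81·3·177 ≡ 185 (mod 227)
107^2 = 11449 ≡ 99
107^4 ≡ 99^2 = 9801 ≡ 40
107^8 ≡ 40^2 = 1600 ≡ 11
107^16 ≡ 11^2 = 121
30 = 16 + 8 + 4 + 2, so 107^30 ≡ 121·11·40·99 ≡ 47 (mod 227)
185·47 = 8695 ≡ 69 (mod 227)
87 ≠ 69, so verification fails.

forged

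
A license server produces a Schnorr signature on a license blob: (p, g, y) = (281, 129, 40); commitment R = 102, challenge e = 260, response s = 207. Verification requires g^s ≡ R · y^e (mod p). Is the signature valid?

valid

g^s mod p:
129^2 = 16641 ≡ 62
129^4 ≡ 62^2 = 3844 ≡ 191
129^8 ≡ 191^2 = 36481 ≡ 232
129^16 ≡ 232^2 = 53824 ≡ 153
129^32 ≡ 153^2 = 23409 ≡ 86
129^64 ≡ 86^2 = 7396 ≡ 90
129^128 ≡ 90^2 = 8100 ≡ 232
207 = 128 + 64 + 8 + 4 + 2 + 1, so 129^207 ≡ 232·90·232·191·62·129 ≡ 102 (mod 281)
R · y^e mod p:
40^2 = 1600 ≡ 195
40^4 ≡ 195^2 = 38025 ≡ 90
40^8 ≡ 90^2 = 8100 ≡ 232
40^16 ≡ 232^2 = 53824 ≡ 153
40^32 ≡ 153^2 = 23409 ≡ 86
40^64 ≡ 86^2 = 7396 ≡ 90
40^128 ≡ 90^2 = 8100 ≡ 232
40^256 ≡ 232^2 = 53824 ≡ 153
260 = 256 + 4, so 40^260 ≡ 153·90 ≡ 1 (mod 281)
102·1 = 102 ≡ 102 (mod 281)
102 ≡ 102 (mod 281); signature holds.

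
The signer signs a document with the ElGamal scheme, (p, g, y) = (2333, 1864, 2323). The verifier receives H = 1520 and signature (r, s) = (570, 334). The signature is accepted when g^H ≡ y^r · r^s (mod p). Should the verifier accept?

Left side g^H mod p:
Squares mod 2333: 1864^1≡1864, 1864^2≡659, 1864^4≡343, 1864^8≡999, 1864^16≡1810, 1864^32≡568, 1864^64≡670, 1864^128≡964, 1864^256≡762, 1864^512≡2060, 1864^1024≡2206
1520 = 1024 + 256 + 128 + 64 + 32 + 16, so 1864^1520 ≡ 2206·762·964·670·568·1810 ≡ 1892 (mod 2333)
Right side y^r · r^s mod p:
Squares mod 2333: 2323^1≡2323, 2323^2≡100, 2323^4≡668, 2323^8≡621, 2323^16≡696, 2323^32≡1485, 2323^64≡540, 2323^128≡2308, 2323^256≡625, 2323^512≡1014
570 = 512 + 32 + 16 + 8 + 2, so 2323^570 ≡ 1014·1485·696·621·100 ≡ 940 (mod 2333)
Squares mod 2333: 570^1≡570, 570^2≡613, 570^4≡156, 570^8≡1006, 570^16≡1847, 570^32≡563, 570^64≡2014, 570^128≡1442, 570^256≡661
334 = 256 + 64 + 8 + 4 + 2, so 570^334 ≡ 661·2014·1006·156·613 ≡ 1211 (mod 2333)
940·1211 = 1138340 ≡ 2169 (mod 2333)
1892 ≠ 2169, so verification fails.

reject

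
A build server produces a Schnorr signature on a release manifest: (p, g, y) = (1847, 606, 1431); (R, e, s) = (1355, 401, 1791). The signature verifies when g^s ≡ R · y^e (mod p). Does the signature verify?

g^s mod p:
606^2 = 367236 ≡ 1530
606^4 ≡ 1530^2 = 2340900 ≡ 751
606^8 ≡ 751^2 = 564001 ≡ 666
606^16 ≡ 666^2 = 443556 ≡ 276
606^32 ≡ 276^2 = 76176 ≡ 449
606^64 ≡ 449^2 = 201601 ≡ 278
606^128 ≡ 278^2 = 77284 ≡ 1557
606^256 ≡ 1557^2 = 2424249 ≡ 985
606^512 ≡ 985^2 = 970225 ≡ 550
606^1024 ≡ 550^2 = 302500 ≡ 1439
1791 = 1024 + 512 + 128 + 64 + 32 + 16 + 8 + 4 + 2 + 1, so 606^1791 ≡ 1439·550·1557·278·449·276·666·751·1530·606 ≡ 1000 (mod 1847)
R · y^e mod p:
1431^2 = 2047761 ≡ 1285
1431^4 ≡ 1285^2 = 1651225 ≡ 7
1431^8 ≡ 7^2 = 49
1431^16 ≡ 49^2 = 2401 ≡ 554
1431^32 ≡ 554^2 = 306916 ≡ 314
1431^64 ≡ 314^2 = 98596 ≡ 705
1431^128 ≡ 705^2 = 497025 ≡ 182
1431^256 ≡ 182^2 = 33124 ≡ 1725
401 = 256 + 128 + 16 + 1, so 1431^401 ≡ 1725·182·554·1431 ≡ 183 (mod 1847)
1355·183 = 247965 ≡ 467 (mod 1847)
1000 ≠ 467; the check fails.

does not verify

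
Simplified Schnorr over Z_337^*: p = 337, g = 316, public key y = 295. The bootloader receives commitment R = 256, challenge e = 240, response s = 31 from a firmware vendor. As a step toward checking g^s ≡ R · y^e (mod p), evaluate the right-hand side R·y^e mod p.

4

295^2 = 87025 ≡ 79
295^4 ≡ 79^2 = 6241 ≡ 175
295^8 ≡ 175^2 = 30625 ≡ 295
295^16 ≡ 295^2 = 87025 ≡ 79
295^32 ≡ 79^2 = 6241 ≡ 175
295^64 ≡ 175^2 = 30625 ≡ 295
295^128 ≡ 295^2 = 87025 ≡ 79
240 = 128 + 64 + 32 + 16, so 295^240 ≡ 79·295·175·79 ≡ 79 (mod 337)
R · y^e ≡ 256·79 = 20224 ≡ 4 (mod 337)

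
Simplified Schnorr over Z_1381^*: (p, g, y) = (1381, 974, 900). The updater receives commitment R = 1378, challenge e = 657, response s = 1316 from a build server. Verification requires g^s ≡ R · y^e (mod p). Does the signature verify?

verifies

g^s mod p:
Squares mod 1381: 974^1≡974, 974^2≡1310, 974^4≡898, 974^8≡1281, 974^16≡333, 974^32≡409, 974^64≡180, 974^128≡637, 974^256≡1136, 974^512≡642, 974^1024≡626
1316 = 1024 + 256 + 32 + 4, so 974^1316 ≡ 626·1136·409·898 ≡ 913 (mod 1381)
R · y^e mod p:
Squares mod 1381: 900^1≡900, 900^2≡734, 900^4≡166, 900^8≡1317, 900^16≡1334, 900^32≡828, 900^64≡608, 900^128≡937, 900^256≡1034, 900^512≡262
657 = 512 + 128 + 16 + 1, so 900^657 ≡ 262·937·1334·900 ≡ 156 (mod 1381)
1378·156 = 214968 ≡ 913 (mod 1381)
913 ≡ 913 (mod 1381); signature holds.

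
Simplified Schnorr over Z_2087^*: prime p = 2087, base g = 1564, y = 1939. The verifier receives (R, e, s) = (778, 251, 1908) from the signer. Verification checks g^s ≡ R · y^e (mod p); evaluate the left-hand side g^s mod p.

1564^1908 mod 2087 = 273

273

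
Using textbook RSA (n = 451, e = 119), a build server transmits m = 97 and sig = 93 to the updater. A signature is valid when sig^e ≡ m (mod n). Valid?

yes

Squares mod 451: sig^1≡93, sig^2≡80, sig^4≡86, sig^8≡180, sig^16≡379, sig^32≡223, sig^64≡119
119 = 64 + 32 + 16 + 4 + 2 + 1, so sig^119 ≡ 119·223·379·86·80·93 ≡ 97 (mod 451)
Since 97 equals the digest 97, verification succeeds.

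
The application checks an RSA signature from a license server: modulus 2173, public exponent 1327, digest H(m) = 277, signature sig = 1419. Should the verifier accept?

accept

sig^2 ≡ 1419^2 = 2013561 ≡ 1363
sig^4 ≡ 1363^2 = 1857769 ≡ 2027
sig^8 ≡ 2027^2 = 4108729 ≡ 1759
sig^16 ≡ 1759^2 = 3094081 ≡ 1902
sig^32 ≡ 1902^2 = 3617604 ≡ 1732
sig^64 ≡ 1732^2 = 2999824 ≡ 1084
sig^128 ≡ 1084^2 = 1175056 ≡ 1636
sig^256 ≡ 1636^2 = 2676496 ≡ 1533
sig^512 ≡ 1533^2 = 2350089 ≡ 1076
sig^1024 ≡ 1076^2 = 1157776 ≡ 1740
1327 = 1024 + 256 + 32 + 8 + 4 + 2 + 1, so sig^1327 ≡ 1740·1533·1732·1759·2027·1363·1419 ≡ 277 (mod 2173)
277 = H(m), so the signature checks out.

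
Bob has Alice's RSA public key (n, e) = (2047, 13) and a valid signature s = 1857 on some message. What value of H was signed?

1436

s^2 ≡ 1857^2 = 3448449 ≡ 1301
s^4 ≡ 1301^2 = 1692601 ≡ 1779
s^8 ≡ 1779^2 = 3164841 ≡ 179
13 = 8 + 4 + 1, so s^13 ≡ 179·1779·1857 ≡ 1436 (mod 2047)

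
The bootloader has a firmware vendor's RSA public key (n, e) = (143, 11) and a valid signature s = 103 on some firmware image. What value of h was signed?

Squares mod 143: s^1≡103, s^2≡27, s^4≡14, s^8≡53
11 = 8 + 2 + 1, so s^11 ≡ 53·27·103 ≡ 103 (mod 143)

103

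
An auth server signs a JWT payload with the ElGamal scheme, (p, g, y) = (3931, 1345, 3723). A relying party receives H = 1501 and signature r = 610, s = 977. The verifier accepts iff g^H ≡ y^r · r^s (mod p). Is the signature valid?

valid

Left side g^H mod p:
1345^2 = 1809025 ≡ 765
1345^4 ≡ 765^2 = 585225 ≡ 3437
1345^8 ≡ 3437^2 = 11812969 ≡ 314
1345^16 ≡ 314^2 = 98596 ≡ 321
1345^32 ≡ 321^2 = 103041 ≡ 835
1345^64 ≡ 835^2 = 697225 ≡ 1438
1345^128 ≡ 1438^2 = 2067844 ≡ 138
1345^256 ≡ 138^2 = 19044 ≡ 3320
1345^512 ≡ 3320^2 = 11022400 ≡ 3807
1345^1024 ≡ 3807^2 = 14493249 ≡ 3583
1501 = 1024 + 256 + 128 + 64 + 16 + 8 + 4 + 1, so 1345^1501 ≡ 3583·3320·138·1438·321·314·3437·1345 ≡ 735 (mod 3931)
Right side y^r · r^s mod p:
3723^2 = 13860729 ≡ 23
3723^4 ≡ 23^2 = 529
3723^8 ≡ 529^2 = 279841 ≡ 740
3723^16 ≡ 740^2 = 547600 ≡ 1191
3723^32 ≡ 1191^2 = 1418481 ≡ 3321
3723^64 ≡ 3321^2 = 11029041 ≡ 2586
3723^128 ≡ 2586^2 = 6687396 ≡ 765
3723^256 ≡ 765^2 = 585225 ≡ 3437
3723^512 ≡ 3437^2 = 11812969 ≡ 314
610 = 512 + 64 + 32 + 2, so 3723^610 ≡ 314·2586·3321·23 ≡ 3187 (mod 3931)
610^2 = 372100 ≡ 2586
610^4 ≡ 2586^2 = 6687396 ≡ 765
610^8 ≡ 765^2 = 585225 ≡ 3437
610^16 ≡ 3437^2 = 11812969 ≡ 314
610^32 ≡ 314^2 = 98596 ≡ 321
610^64 ≡ 321^2 = 103041 ≡ 835
610^128 ≡ 835^2 = 697225 ≡ 1438
610^256 ≡ 1438^2 = 2067844 ≡ 138
610^512 ≡ 138^2 = 19044 ≡ 3320
977 = 512 + 256 + 128 + 64 + 16 + 1, so 610^977 ≡ 3320·138·1438·835·314·610 ≡ 744 (mod 3931)
3187·744 = 2371128 ≡ 735 (mod 3931)
735 ≡ 735 (mod 3931), so the signature is genuine.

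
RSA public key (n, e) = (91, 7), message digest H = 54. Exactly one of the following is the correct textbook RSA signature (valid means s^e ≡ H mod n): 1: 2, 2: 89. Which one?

Candidate 1: 2^2 = 4; 2^4 ≡ 4^2 = 16; 7 = 4 + 2 + 1, so 2^7 ≡ 16·4·2 ≡ 37 (mod 91)
Candidate 2: 89^2 = 7921 ≡ 4; 89^4 ≡ 4^2 = 16; 7 = 4 + 2 + 1, so 89^7 ≡ 16·4·89 ≡ 54 (mod 91)
  → matches H = 54

2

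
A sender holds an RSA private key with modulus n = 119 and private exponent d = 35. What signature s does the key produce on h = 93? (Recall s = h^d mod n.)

53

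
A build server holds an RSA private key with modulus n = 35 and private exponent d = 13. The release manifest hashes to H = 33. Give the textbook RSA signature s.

33

H^2 ≡ 33^2 = 1089 ≡ 4
H^4 ≡ 4^2 = 16
H^8 ≡ 16^2 = 256 ≡ 11
13 = 8 + 4 + 1, so H^13 ≡ 11·16·33 ≡ 33 (mod 35)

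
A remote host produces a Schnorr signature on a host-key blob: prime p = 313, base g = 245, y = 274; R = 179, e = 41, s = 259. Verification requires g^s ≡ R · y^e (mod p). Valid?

yes

g^s mod p:
245^2 = 60025 ≡ 242
245^4 ≡ 242^2 = 58564 ≡ 33
245^8 ≡ 33^2 = 1089 ≡ 150
245^16 ≡ 150^2 = 22500 ≡ 277
245^32 ≡ 277^2 = 76729 ≡ 44
245^64 ≡ 44^2 = 1936 ≡ 58
245^128 ≡ 58^2 = 3364 ≡ 234
245^256 ≡ 234^2 = 54756 ≡ 294
259 = 256 + 2 + 1, so 245^259 ≡ 294·242·245 ≡ 290 (mod 313)
R · y^e mod p:
274^2 = 75076 ≡ 269
274^4 ≡ 269^2 = 72361 ≡ 58
274^8 ≡ 58^2 = 3364 ≡ 234
274^16 ≡ 234^2 = 54756 ≡ 294
274^32 ≡ 294^2 = 86436 ≡ 48
41 = 32 + 8 + 1, so 274^41 ≡ 48·234·274 ≡ 152 (mod 313)
179·152 = 27208 ≡ 290 (mod 313)
290 ≡ 290 (mod 313); signature holds.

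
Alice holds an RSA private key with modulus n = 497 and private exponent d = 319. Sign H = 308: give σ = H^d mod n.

H^2 ≡ 308^2 = 94864 ≡ 434
H^4 ≡ 434^2 = 188356 ≡ 490
H^8 ≡ 490^2 = 240100 ≡ 49
H^16 ≡ 49^2 = 2401 ≡ 413
H^32 ≡ 413^2 = 170569 ≡ 98
H^64 ≡ 98^2 = 9604 ≡ 161
H^128 ≡ 161^2 = 25921 ≡ 77
H^256 ≡ 77^2 = 5929 ≡ 462
319 = 256 + 32 + 16 + 8 + 4 + 2 + 1, so H^319 ≡ 462·98·413·49·490·434·308 ≡ 490 (mod 497)

490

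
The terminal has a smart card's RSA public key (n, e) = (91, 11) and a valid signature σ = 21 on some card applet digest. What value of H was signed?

70

Squares mod 91: σ^1≡21, σ^2≡77, σ^4≡14, σ^8≡14
11 = 8 + 2 + 1, so σ^11 ≡ 14·77·21 ≡ 70 (mod 91)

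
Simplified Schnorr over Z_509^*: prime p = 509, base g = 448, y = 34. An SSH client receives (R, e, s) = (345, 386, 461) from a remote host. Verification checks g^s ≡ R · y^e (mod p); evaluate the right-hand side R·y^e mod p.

77

34^2 = 1156 ≡ 138
34^4 ≡ 138^2 = 19044 ≡ 211
34^8 ≡ 211^2 = 44521 ≡ 238
34^16 ≡ 238^2 = 56644 ≡ 145
34^32 ≡ 145^2 = 21025 ≡ 156
34^64 ≡ 156^2 = 24336 ≡ 413
34^128 ≡ 413^2 = 170569 ≡ 54
34^256 ≡ 54^2 = 2916 ≡ 371
386 = 256 + 128 + 2, so 34^386 ≡ 371·54·138 ≡ 313 (mod 509)
R · y^e ≡ 345·313 = 107985 ≡ 77 (mod 509)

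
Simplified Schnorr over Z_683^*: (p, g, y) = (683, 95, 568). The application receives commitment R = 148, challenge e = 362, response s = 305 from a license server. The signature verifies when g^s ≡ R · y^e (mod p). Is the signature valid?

g^s mod p:
95^2 = 9025 ≡ 146
95^4 ≡ 146^2 = 21316 ≡ 143
95^8 ≡ 143^2 = 20449 ≡ 642
95^16 ≡ 642^2 = 412164 ≡ 315
95^32 ≡ 315^2 = 99225 ≡ 190
95^64 ≡ 190^2 = 36100 ≡ 584
95^128 ≡ 584^2 = 341056 ≡ 239
95^256 ≡ 239^2 = 57121 ≡ 432
305 = 256 + 32 + 16 + 1, so 95^305 ≡ 432·190·315·95 ≡ 469 (mod 683)
R · y^e mod p:
568^2 = 322624 ≡ 248
568^4 ≡ 248^2 = 61504 ≡ 34
568^8 ≡ 34^2 = 1156 ≡ 473
568^16 ≡ 473^2 = 223729 ≡ 388
568^32 ≡ 388^2 = 150544 ≡ 284
568^64 ≡ 284^2 = 80656 ≡ 62
568^128 ≡ 62^2 = 3844 ≡ 429
568^256 ≡ 429^2 = 184041 ≡ 314
362 = 256 + 64 + 32 + 8 + 2, so 568^362 ≡ 314·62·284·473·248 ≡ 137 (mod 683)
148·137 = 20276 ≡ 469 (mod 683)
469 ≡ 469 (mod 683); signature holds.

valid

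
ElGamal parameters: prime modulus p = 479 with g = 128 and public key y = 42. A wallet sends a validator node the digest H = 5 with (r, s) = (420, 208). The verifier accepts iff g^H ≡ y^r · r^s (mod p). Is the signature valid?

invalid

Left side g^H mod p:
Squares mod 479: 128^1≡128, 128^2≡98, 128^4≡24
5 = 4 + 1, so 128^5 ≡ 24·128 ≡ 198 (mod 479)
Right side y^r · r^s mod p:
Squares mod 479: 42^1≡42, 42^2≡327, 42^4≡112, 42^8≡90, 42^16≡436, 42^32≡412, 42^64≡178, 42^128≡70, 42^256≡110
420 = 256 + 128 + 32 + 4, so 42^420 ≡ 110·70·412·112 ≡ 12 (mod 479)
Squares mod 479: 420^1≡420, 420^2≡128, 420^4≡98, 420^8≡24, 420^16≡97, 420^32≡308, 420^64≡22, 420^128≡5
208 = 128 + 64 + 16, so 420^208 ≡ 5·22·97 ≡ 132 (mod 479)
12·132 = 1584 ≡ 147 (mod 479)
198 ≠ 147, so verification fails.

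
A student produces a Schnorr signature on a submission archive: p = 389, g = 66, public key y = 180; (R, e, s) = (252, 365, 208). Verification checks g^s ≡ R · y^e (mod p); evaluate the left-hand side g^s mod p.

256

Squares mod 389: 66^1≡66, 66^2≡77, 66^4≡94, 66^8≡278, 66^16≡262, 66^32≡180, 66^64≡113, 66^128≡321
208 = 128 + 64 + 16, so 66^208 ≡ 321·113·262 ≡ 256 (mod 389)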